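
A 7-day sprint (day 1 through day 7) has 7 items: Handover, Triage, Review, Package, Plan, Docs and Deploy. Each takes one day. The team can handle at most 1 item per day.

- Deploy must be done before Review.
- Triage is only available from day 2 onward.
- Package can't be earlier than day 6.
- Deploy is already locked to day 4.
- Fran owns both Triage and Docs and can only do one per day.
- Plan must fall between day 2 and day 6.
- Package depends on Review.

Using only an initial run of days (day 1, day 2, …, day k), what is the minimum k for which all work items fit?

The precedence chain requires at least 3 distinct days.
With at most 1 per day and 7 work items, at least 7 days are needed.
Package can't be placed before day 6, so the schedule must run through at least day 6.
7 works (last occupied day: day 7): for example Plan=day 2, Package=day 6, Triage=day 3, Review=day 5, Deploy=day 4, Docs=day 7, Handover=day 1.

7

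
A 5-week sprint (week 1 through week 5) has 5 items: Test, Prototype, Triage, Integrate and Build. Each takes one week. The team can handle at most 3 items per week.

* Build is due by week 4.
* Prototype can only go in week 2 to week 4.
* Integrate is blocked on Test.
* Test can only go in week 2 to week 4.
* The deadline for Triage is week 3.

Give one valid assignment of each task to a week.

Build=week 1; Test=week 2; Integrate=week 3; Prototype=week 2; Triage=week 1

Checking: Test(week 2) before Integrate(week 3); Build=week 1 in [week 1,week 4]; Test=week 2 in [week 2,week 4]; Prototype=week 2 in [week 2,week 4]; Triage=week 1 in [week 1,week 3]; max 2 per week (cap 3).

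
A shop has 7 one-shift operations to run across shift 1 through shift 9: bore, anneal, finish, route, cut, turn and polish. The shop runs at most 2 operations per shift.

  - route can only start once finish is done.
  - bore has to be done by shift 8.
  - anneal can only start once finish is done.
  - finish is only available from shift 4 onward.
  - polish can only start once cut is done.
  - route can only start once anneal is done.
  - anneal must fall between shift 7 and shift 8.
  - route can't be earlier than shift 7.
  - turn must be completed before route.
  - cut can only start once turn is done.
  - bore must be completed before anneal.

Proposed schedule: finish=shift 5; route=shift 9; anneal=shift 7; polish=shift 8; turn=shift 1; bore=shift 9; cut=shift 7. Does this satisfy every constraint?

Invalid. bore has to be done by shift 8.

finish is only available from shift 4 onward — holds.
route can only start once anneal is done — holds.
bore must be completed before anneal — violated.
route can only start once finish is done — holds.
anneal must fall between shift 7 and shift 8 — holds.
The shop runs at most 2 operations per shift — holds.
route can't be earlier than shift 7 — holds.
bore has to be done by shift 8 — violated.
polish can only start once cut is done — holds.
turn must be completed before route — holds.
cut can only start once turn is done — holds.
anneal can only start once finish is done — holds.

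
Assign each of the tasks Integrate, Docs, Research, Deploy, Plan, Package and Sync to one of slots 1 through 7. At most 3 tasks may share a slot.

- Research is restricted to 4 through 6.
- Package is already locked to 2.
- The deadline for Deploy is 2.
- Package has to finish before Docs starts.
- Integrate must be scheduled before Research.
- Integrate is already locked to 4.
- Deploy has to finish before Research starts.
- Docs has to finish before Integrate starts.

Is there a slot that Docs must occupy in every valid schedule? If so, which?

3

Package is fixed at 2 and must come before Docs, so Docs is at least 3.
Integrate is fixed at 4 and must come after Docs, so Docs is at most 3.
So Docs must be 3.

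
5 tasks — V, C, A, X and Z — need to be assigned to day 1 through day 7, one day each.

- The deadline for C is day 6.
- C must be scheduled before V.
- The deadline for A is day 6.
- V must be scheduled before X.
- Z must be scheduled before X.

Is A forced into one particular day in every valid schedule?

No

A can be day 1 (e.g. X=day 3, A=day 1, V=day 2, Z=day 1, C=day 1) or day 2 (e.g. A in day 2, Z in day 1, V in day 2, X in day 3, C in day 1).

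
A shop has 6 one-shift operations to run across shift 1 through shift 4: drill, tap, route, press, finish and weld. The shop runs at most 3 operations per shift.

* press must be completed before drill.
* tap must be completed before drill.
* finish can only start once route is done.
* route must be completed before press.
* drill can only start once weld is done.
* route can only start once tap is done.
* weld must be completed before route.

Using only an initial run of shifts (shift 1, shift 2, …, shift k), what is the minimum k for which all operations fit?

The precedence chain requires at least 4 distinct shifts.
With at most 3 per shift and 6 operations, at least 2 shifts are needed.
4 works (last occupied shift: shift 4): for example finish in shift 3; route in shift 2; press in shift 3; drill in shift 4; weld in shift 1; tap in shift 1.

4 shifts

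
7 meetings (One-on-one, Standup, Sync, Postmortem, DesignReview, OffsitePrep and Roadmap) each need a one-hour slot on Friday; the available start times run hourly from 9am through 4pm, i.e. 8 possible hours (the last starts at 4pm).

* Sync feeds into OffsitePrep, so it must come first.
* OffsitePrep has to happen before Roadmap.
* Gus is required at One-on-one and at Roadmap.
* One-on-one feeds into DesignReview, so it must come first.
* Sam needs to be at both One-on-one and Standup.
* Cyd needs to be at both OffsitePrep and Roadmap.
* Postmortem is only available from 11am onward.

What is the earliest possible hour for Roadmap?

11am

Precedence pushes Roadmap to at least 11am.
Roadmap at 11am is achievable: OffsitePrep=10am; Roadmap=11am; Sync=9am; Standup=10am; Postmortem=11am; DesignReview=10am; One-on-one=9am.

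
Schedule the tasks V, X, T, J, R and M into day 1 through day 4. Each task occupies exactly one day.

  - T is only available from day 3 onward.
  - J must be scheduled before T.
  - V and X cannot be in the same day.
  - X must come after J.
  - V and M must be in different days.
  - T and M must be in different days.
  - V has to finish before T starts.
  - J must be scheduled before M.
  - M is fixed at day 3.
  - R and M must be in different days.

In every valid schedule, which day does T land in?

T's window is day 3–day 4.
M is fixed at day 3, and T can't share a day with M.
So T must be day 4.

day 4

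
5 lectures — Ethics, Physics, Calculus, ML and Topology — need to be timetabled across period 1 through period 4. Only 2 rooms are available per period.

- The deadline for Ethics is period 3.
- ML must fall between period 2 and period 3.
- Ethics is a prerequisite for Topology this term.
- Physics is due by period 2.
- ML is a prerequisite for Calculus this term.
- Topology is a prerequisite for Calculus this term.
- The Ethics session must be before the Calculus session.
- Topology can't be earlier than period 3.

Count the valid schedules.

Splitting on Ethics: it can be period 1 (4), period 2 (3). Listing each branch's schedules as (Physics, Calculus, ML, Topology) by period number:
Ethics=period 1: (1,4,2,3) (1,4,3,3) (2,4,2,3) (2,4,3,3) — 4.
Ethics=period 2: (1,4,2,3) (1,4,3,3) (2,4,3,3) — 3.
Summing: 4 + 3 = 7.

7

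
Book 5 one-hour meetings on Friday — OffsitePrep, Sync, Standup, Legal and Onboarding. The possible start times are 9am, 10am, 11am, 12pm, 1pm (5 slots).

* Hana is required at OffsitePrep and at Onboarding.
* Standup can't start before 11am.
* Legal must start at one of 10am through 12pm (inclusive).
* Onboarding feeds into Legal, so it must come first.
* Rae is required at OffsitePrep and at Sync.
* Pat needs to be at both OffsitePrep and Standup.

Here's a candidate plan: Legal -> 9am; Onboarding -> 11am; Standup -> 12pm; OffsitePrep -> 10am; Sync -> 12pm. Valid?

Hana is required at OffsitePrep and at Onboarding — holds.
Standup can't start before 11am — holds.
Onboarding feeds into Legal, so it must come first — violated.
Pat needs to be at both OffsitePrep and Standup — holds.
Legal must start at one of 10am through 12pm (inclusive) — violated.
Rae is required at OffsitePrep and at Sync — holds.

No. Onboarding feeds into Legal, so it must come first is not satisfied.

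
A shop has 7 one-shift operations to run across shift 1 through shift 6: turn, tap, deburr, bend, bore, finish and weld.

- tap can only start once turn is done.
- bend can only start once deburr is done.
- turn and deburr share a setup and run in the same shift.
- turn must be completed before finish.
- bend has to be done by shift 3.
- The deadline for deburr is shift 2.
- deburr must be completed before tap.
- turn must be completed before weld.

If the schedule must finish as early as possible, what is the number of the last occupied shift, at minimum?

The precedence chain requires at least 2 distinct shifts.
2 works (last occupied shift: shift 2): for example bend -> shift 2, bore -> shift 1, tap -> shift 2, deburr -> shift 1, weld -> shift 2, turn -> shift 1, finish -> shift 2.

shift 2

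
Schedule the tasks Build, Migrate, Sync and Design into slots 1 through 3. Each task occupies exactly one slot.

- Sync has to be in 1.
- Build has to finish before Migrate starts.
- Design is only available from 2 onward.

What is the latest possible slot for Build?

2

Downstream work caps Build at 2.
Build at 2 is achievable: Build=2, Sync=1, Design=2, Migrate=3.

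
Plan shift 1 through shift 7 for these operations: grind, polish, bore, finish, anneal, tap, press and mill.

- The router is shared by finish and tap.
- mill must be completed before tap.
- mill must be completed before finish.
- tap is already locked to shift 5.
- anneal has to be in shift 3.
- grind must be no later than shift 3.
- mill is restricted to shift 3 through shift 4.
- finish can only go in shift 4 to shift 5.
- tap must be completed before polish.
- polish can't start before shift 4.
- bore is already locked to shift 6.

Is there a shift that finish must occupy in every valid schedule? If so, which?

finish's window is shift 4–shift 5.
tap is fixed at shift 5, and finish can't share a shift with tap.
So finish must be shift 4.

shift 4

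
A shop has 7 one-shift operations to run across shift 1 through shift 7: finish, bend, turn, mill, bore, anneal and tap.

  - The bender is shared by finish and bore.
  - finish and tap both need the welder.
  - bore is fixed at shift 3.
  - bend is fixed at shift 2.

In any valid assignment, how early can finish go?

finish at shift 1 is achievable: bend -> shift 2, mill -> shift 1, turn -> shift 1, tap -> shift 2, bore -> shift 3, finish -> shift 1, anneal -> shift 1.

shift 1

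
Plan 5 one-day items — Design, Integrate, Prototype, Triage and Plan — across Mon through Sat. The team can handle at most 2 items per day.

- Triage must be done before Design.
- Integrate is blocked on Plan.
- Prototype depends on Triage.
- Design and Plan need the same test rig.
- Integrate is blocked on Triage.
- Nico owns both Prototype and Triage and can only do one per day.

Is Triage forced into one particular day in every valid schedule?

No

Triage can be Mon (e.g. Triage -> Mon, Integrate -> Tue, Plan -> Mon, Design -> Tue, Prototype -> Wed) or Tue (e.g. Design=Wed; Prototype=Thu; Integrate=Wed; Plan=Mon; Triage=Tue).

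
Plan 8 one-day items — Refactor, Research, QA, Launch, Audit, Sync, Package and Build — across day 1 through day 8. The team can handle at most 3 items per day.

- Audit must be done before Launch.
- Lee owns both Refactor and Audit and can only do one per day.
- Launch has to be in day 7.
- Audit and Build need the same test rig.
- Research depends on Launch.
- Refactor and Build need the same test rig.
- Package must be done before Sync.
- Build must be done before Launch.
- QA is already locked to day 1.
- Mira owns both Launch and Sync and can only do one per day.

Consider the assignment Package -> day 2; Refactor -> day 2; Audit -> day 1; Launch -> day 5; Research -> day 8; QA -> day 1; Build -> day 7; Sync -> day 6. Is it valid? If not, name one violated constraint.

The team can handle at most 3 items per day — holds.
Refactor and Build need the same test rig — holds.
Audit and Build need the same test rig — holds.
Mira owns both Launch and Sync and can only do one per day — holds.
Research depends on Launch — holds.
Launch has to be in day 7 — violated.
Build must be done before Launch — violated.
Lee owns both Refactor and Audit and can only do one per day — holds.
Package must be done before Sync — holds.
QA is already locked to day 1 — holds.
Audit must be done before Launch — holds.

No — it violates: Build must be done before Launch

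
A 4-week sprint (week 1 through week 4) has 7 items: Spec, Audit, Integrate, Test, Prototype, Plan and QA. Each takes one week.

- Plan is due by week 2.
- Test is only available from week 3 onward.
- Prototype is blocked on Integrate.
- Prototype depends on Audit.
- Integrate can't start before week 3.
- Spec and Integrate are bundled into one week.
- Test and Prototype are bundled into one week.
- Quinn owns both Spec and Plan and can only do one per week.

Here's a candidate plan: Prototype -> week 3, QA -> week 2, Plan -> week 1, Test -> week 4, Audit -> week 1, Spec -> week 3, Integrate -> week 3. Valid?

Plan is due by week 2 — holds.
Prototype is blocked on Integrate — violated.
Test is only available from week 3 onward — holds.
Spec and Integrate are bundled into one week — holds.
Prototype depends on Audit — holds.
Quinn owns both Spec and Plan and can only do one per week — holds.
Test and Prototype are bundled into one week — violated.
Integrate can't start before week 3 — holds.

Invalid. Test and Prototype are bundled into one week.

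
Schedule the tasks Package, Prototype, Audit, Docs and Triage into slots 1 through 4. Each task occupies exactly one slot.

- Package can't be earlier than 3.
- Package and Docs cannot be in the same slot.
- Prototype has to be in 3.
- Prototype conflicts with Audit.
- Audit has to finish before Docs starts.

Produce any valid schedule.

Audit=1; Triage=1; Docs=2; Prototype=3; Package=3

Checking: Audit(1) before Docs(2); Prototype(3) != Audit(1); Package(3) != Docs(2); Prototype=3 in [3,3]; Package=3 in [3,4].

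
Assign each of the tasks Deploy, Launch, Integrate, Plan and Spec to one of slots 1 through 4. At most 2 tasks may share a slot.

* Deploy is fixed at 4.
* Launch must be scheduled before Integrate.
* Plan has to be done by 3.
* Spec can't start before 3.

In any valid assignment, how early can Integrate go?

2

Precedence pushes Integrate to at least 2.
Integrate at 2 is achievable: Deploy=4; Integrate=2; Plan=1; Launch=1; Spec=3.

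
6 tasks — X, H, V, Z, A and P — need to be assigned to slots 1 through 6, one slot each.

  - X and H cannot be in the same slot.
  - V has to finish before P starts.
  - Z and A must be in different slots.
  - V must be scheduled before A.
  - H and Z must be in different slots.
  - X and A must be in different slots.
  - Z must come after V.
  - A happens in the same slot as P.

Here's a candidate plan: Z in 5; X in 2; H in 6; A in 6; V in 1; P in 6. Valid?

Yes, all constraints hold

X and A must be in different slots — holds.
V must be scheduled before A — holds.
Z must come after V — holds.
V has to finish before P starts — holds.
Z and A must be in different slots — holds.
X and H cannot be in the same slot — holds.
H and Z must be in different slots — holds.
A happens in the same slot as P — holds.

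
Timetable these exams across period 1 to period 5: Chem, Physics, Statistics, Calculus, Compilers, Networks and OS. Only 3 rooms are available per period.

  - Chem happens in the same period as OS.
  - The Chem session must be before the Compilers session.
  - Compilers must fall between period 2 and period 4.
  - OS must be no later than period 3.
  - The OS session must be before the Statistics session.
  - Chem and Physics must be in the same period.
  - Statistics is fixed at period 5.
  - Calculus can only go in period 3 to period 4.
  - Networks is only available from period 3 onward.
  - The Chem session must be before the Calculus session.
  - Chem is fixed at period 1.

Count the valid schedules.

Splitting on Calculus: it can be period 3 (9), period 4 (9). Listing each branch's schedules as (Chem, Physics, Statistics, Compilers, Networks, OS) by period number:
Calculus=period 3: (1,1,5,2,3,1) (1,1,5,2,4,1) (1,1,5,2,5,1) (1,1,5,3,3,1) (1,1,5,3,4,1) (1,1,5,3,5,1) (1,1,5,4,3,1) (1,1,5,4,4,1) (1,1,5,4,5,1) — 9.
Calculus=period 4: (1,1,5,2,3,1) (1,1,5,2,4,1) (1,1,5,2,5,1) (1,1,5,3,3,1) (1,1,5,3,4,1) (1,1,5,3,5,1) (1,1,5,4,3,1) (1,1,5,4,4,1) (1,1,5,4,5,1) — 9.
Summing: 9 + 9 = 18.

18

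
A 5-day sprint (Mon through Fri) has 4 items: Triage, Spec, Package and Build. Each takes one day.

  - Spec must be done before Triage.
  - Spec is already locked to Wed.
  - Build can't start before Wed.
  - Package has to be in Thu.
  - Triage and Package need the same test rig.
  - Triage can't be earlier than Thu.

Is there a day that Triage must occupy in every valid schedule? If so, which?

Fri

Triage's window is Thu–Fri.
Package is fixed at Thu, and Triage can't share a day with Package.
So Triage must be Fri.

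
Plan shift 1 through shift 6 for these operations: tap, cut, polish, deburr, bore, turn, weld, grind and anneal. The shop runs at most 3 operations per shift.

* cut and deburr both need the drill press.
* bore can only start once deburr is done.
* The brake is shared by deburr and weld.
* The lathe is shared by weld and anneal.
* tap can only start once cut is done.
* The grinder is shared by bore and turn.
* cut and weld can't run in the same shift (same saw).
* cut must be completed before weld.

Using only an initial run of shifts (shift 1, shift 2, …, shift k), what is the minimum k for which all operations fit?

The precedence chain requires at least 2 distinct shifts.
With at most 3 per shift and 9 operations, at least 3 shifts are needed.
3 works (last occupied shift: shift 3): for example cut=shift 1, turn=shift 1, tap=shift 2, weld=shift 3, anneal=shift 2, deburr=shift 2, bore=shift 3, polish=shift 1, grind=shift 3.

3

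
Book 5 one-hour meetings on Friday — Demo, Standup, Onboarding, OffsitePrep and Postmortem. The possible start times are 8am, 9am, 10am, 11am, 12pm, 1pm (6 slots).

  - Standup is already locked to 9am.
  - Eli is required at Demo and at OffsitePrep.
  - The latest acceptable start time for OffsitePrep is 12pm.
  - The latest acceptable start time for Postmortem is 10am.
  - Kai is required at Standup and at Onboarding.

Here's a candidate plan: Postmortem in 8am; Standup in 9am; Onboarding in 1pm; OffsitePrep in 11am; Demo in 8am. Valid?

Yes

Eli is required at Demo and at OffsitePrep — holds.
The latest acceptable start time for OffsitePrep is 12pm — holds.
Standup is already locked to 9am — holds.
The latest acceptable start time for Postmortem is 10am — holds.
Kai is required at Standup and at Onboarding — holds.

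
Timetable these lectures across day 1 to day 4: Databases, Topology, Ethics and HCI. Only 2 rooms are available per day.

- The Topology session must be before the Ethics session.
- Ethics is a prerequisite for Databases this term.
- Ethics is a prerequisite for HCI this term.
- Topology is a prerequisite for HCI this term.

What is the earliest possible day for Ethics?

day 2

Precedence pushes Ethics to at least day 2; downstream work caps Ethics at day 3.
Ethics at day 2 is achievable: Databases in day 3, Ethics in day 2, Topology in day 1, HCI in day 3.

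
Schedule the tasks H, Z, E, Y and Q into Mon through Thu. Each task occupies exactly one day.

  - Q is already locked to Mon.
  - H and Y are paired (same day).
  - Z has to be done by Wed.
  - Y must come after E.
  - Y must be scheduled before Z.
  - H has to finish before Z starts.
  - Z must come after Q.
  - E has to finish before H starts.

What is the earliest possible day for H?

Precedence pushes H to at least Tue; downstream work caps H at Tue.
H at Tue is achievable: E=Mon, Q=Mon, H=Tue, Z=Wed, Y=Tue.

Tue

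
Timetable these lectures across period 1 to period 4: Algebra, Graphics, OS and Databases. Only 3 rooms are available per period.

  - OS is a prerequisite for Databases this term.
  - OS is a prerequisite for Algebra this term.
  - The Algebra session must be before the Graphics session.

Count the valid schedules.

11

Splitting on Algebra: it can be period 2 (6), period 3 (5). Listing each branch's schedules as (Graphics, OS, Databases) by period number:
Algebra=period 2: (3,1,2) (3,1,3) (3,1,4) (4,1,2) (4,1,3) (4,1,4) — 6.
Algebra=period 3: (4,1,2) (4,1,3) (4,1,4) (4,2,3) (4,2,4) — 5.
Summing: 6 + 5 = 11.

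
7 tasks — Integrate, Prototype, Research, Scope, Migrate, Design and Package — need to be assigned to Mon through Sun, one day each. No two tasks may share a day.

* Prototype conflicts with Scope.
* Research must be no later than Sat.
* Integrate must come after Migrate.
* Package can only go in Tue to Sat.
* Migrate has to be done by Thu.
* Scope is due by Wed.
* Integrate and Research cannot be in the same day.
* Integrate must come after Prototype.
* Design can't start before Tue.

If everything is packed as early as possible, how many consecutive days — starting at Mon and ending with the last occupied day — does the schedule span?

7

The precedence chain requires at least 2 distinct days.
With at most 1 per day and 7 tasks, at least 7 days are needed.
7 works (last occupied day: Sun): for example Integrate -> Sun; Scope -> Mon; Design -> Fri; Migrate -> Tue; Research -> Thu; Package -> Wed; Prototype -> Sat.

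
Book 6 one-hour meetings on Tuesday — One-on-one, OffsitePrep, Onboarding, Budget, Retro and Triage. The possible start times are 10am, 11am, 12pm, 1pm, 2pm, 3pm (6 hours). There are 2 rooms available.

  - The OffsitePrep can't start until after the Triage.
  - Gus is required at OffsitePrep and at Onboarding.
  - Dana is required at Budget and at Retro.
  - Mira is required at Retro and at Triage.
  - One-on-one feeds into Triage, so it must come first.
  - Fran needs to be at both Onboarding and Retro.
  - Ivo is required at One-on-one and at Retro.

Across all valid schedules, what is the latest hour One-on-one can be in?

1pm

Downstream work caps One-on-one at 1pm.
One-on-one at 1pm is achievable: Budget in 10am; Triage in 2pm; Onboarding in 10am; OffsitePrep in 3pm; One-on-one in 1pm; Retro in 11am.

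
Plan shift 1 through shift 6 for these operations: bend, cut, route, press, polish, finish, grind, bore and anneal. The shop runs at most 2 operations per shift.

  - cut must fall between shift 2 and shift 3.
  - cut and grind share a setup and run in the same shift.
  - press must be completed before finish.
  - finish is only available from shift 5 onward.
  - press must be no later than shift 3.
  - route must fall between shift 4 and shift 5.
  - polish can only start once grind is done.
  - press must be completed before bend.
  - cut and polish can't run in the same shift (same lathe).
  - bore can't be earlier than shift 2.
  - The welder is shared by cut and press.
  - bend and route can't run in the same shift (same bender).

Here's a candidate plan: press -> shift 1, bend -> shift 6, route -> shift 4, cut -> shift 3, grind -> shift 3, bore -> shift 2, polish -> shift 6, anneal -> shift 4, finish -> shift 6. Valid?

press must be completed before bend — holds.
The welder is shared by cut and press — holds.
The shop runs at most 2 operations per shift — violated.
bore can't be earlier than shift 2 — holds.
polish can only start once grind is done — holds.
route must fall between shift 4 and shift 5 — holds.
cut must fall between shift 2 and shift 3 — holds.
bend and route can't run in the same shift (same bender) — holds.
press must be no later than shift 3 — holds.
cut and grind share a setup and run in the same shift — holds.
press must be completed before finish — holds.
cut and polish can't run in the same shift (same lathe) — holds.
finish is only available from shift 5 onward — holds.

No. The shop runs at most 2 operations per shift is not satisfied.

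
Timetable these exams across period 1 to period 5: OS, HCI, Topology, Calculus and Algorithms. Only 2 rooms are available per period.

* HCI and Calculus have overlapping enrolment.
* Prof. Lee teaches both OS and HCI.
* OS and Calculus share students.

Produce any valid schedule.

Calculus in period 3, OS in period 1, Topology in period 1, HCI in period 2, Algorithms in period 2

Checking: OS(period 1) != Calculus(period 3); HCI(period 2) != Calculus(period 3); OS(period 1) != HCI(period 2); max 2 per period (cap 2).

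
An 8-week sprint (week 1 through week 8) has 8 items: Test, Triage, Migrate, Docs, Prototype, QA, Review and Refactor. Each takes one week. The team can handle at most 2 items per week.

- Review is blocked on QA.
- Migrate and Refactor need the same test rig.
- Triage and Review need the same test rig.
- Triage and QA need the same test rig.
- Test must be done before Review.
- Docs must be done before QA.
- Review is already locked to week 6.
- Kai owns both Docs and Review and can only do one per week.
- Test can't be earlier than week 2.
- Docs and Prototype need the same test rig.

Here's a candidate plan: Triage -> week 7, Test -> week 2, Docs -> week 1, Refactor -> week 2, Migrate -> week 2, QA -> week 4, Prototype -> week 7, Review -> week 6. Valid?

The team can handle at most 2 items per week — violated.
Migrate and Refactor need the same test rig — violated.
Test can't be earlier than week 2 — holds.
Test must be done before Review — holds.
Triage and QA need the same test rig — holds.
Review is blocked on QA — holds.
Kai owns both Docs and Review and can only do one per week — holds.
Docs must be done before QA — holds.
Review is already locked to week 6 — holds.
Triage and Review need the same test rig — holds.
Docs and Prototype need the same test rig — holds.

Invalid. Migrate and Refactor need the same test rig.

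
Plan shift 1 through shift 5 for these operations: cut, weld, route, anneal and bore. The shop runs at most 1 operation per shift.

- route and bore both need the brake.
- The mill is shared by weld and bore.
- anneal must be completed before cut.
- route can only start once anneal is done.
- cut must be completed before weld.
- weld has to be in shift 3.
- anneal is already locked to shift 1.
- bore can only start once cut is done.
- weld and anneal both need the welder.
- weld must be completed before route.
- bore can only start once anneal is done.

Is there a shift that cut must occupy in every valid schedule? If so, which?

anneal is fixed at shift 1 and must come before cut, so cut is at least shift 2.
weld is fixed at shift 3 and must come after cut, so cut is at most shift 2.
So cut must be shift 2.

shift 2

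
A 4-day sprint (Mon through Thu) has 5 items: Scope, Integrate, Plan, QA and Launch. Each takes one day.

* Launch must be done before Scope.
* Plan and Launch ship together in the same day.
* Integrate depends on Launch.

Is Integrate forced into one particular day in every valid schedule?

Integrate can be Tue (e.g. QA in Mon; Launch in Mon; Scope in Tue; Plan in Mon; Integrate in Tue) or Wed (e.g. Integrate=Wed; Scope=Tue; Plan=Mon; Launch=Mon; QA=Mon).

No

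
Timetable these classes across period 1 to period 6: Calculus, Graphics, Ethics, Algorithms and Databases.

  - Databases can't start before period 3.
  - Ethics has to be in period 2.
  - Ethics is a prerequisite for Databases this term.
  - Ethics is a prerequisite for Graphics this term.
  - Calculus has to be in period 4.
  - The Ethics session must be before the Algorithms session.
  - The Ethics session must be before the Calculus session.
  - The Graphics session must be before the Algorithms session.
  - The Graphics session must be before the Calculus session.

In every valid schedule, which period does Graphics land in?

period 3

Ethics is fixed at period 2 and must come before Graphics, so Graphics is at least period 3.
Calculus is fixed at period 4 and must come after Graphics, so Graphics is at most period 3.
So Graphics must be period 3.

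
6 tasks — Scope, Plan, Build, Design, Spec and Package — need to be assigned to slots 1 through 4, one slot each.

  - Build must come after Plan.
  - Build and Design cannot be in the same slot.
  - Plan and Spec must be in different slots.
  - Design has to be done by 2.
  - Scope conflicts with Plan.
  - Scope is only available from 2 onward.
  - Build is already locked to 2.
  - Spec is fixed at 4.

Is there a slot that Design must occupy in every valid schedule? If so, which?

Design's window is 1–2.
Build is fixed at 2, and Design can't share a slot with Build.
So Design must be 1.

1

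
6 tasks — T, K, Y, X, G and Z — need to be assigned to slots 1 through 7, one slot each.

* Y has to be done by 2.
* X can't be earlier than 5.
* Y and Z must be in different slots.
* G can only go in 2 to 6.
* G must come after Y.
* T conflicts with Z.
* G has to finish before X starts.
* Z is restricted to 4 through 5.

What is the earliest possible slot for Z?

Z is available from 4; Z's own window allows nothing later than 5.
Z at 4 is achievable: G in 2, T in 1, Y in 1, K in 1, X in 5, Z in 4.

4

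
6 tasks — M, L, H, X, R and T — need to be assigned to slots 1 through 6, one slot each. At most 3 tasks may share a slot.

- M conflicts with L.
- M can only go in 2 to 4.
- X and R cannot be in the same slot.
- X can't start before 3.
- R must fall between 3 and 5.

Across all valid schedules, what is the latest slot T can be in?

T at 6 is achievable: H=1, R=3, X=4, M=2, T=6, L=1.

6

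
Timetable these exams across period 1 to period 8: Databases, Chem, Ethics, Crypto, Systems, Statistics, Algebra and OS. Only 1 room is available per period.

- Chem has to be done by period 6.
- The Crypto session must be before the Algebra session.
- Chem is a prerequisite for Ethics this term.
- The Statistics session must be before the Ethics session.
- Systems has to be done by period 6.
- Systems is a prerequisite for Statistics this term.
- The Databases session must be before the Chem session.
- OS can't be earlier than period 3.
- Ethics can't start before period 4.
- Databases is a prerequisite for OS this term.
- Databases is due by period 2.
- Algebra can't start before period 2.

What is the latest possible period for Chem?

Precedence pushes Chem to at least period 2; Chem's own window allows nothing later than period 6.
Chem at period 6 is achievable: OS in period 3; Crypto in period 5; Statistics in period 4; Chem in period 6; Ethics in period 7; Algebra in period 8; Systems in period 2; Databases in period 1.

period 6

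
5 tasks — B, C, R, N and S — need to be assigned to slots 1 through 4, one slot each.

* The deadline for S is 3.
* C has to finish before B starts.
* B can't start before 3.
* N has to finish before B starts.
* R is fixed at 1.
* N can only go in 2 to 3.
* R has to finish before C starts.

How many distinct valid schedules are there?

15

Splitting on B: it can be 3 (3), 4 (12). Listing each branch's schedules as (C, R, N, S):
B=3: (2,1,2,1) (2,1,2,2) (2,1,2,3) — 3.
B=4: (2,1,2,1) (2,1,2,2) (2,1,2,3) (2,1,3,1) (2,1,3,2) (2,1,3,3) (3,1,2,1) (3,1,2,2) (3,1,2,3) (3,1,3,1) (3,1,3,2) (3,1,3,3) — 12.
Summing: 3 + 12 = 15.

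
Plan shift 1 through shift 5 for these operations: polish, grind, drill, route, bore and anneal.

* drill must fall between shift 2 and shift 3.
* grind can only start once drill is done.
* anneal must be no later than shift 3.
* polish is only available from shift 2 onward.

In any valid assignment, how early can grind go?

shift 3

Precedence pushes grind to at least shift 3.
grind at shift 3 is achievable: anneal=shift 1; drill=shift 2; polish=shift 2; bore=shift 1; grind=shift 3; route=shift 1.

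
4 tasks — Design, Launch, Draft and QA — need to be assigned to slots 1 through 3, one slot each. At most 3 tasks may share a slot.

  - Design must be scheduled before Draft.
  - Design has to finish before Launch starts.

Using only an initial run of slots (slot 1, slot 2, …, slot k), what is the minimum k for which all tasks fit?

2 slots

The precedence chain requires at least 2 distinct slots.
With at most 3 per slot and 4 tasks, at least 2 slots are needed.
2 works (last occupied slot: 2): for example Draft -> 2, Design -> 1, Launch -> 2, QA -> 1.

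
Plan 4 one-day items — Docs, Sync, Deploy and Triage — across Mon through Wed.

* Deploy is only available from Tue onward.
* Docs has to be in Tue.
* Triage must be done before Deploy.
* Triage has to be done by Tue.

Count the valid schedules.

9

Splitting on Sync: it can be Mon (3), Tue (3), Wed (3). Listing each branch's schedules as (Docs, Deploy, Triage):
Sync=Mon: (Tue,Tue,Mon) (Tue,Wed,Mon) (Tue,Wed,Tue) — 3.
Sync=Tue: (Tue,Tue,Mon) (Tue,Wed,Mon) (Tue,Wed,Tue) — 3.
Sync=Wed: (Tue,Tue,Mon) (Tue,Wed,Mon) (Tue,Wed,Tue) — 3.
Summing: 3 + 3 + 3 = 9.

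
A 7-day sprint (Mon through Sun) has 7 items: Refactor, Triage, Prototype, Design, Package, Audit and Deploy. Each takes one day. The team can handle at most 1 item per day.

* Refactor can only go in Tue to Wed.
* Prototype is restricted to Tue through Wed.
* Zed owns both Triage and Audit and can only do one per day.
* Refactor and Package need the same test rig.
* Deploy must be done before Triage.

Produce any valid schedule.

Design=Fri, Refactor=Tue, Package=Sat, Deploy=Mon, Prototype=Wed, Audit=Sun, Triage=Thu

Checking: Deploy(Mon) before Triage(Thu); Refactor(Tue) != Package(Sat); Triage(Thu) != Audit(Sun); Prototype=Wed in [Tue,Wed]; Refactor=Tue in [Tue,Wed]; max 1 per day (cap 1).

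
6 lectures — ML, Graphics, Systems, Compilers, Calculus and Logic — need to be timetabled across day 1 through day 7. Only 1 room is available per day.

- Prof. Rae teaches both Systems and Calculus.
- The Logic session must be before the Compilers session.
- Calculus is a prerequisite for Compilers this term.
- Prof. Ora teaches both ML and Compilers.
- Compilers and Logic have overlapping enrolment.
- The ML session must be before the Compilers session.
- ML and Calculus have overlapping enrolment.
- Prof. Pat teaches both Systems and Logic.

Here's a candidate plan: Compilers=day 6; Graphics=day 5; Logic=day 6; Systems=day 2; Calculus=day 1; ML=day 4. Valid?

Invalid. Compilers and Logic have overlapping enrolment.

The ML session must be before the Compilers session — holds.
Calculus is a prerequisite for Compilers this term — holds.
Prof. Rae teaches both Systems and Calculus — holds.
Only 1 room is available per day — violated.
Prof. Ora teaches both ML and Compilers — holds.
The Logic session must be before the Compilers session — violated.
ML and Calculus have overlapping enrolment — holds.
Prof. Pat teaches both Systems and Logic — holds.
Compilers and Logic have overlapping enrolment — violated.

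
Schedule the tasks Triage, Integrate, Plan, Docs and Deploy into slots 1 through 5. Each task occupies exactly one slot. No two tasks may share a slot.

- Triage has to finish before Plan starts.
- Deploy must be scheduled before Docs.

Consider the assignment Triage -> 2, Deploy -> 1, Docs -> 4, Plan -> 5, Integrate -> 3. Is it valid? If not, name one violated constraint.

Deploy must be scheduled before Docs — holds.
Triage has to finish before Plan starts — holds.
No two tasks may share a slot — holds.

Yes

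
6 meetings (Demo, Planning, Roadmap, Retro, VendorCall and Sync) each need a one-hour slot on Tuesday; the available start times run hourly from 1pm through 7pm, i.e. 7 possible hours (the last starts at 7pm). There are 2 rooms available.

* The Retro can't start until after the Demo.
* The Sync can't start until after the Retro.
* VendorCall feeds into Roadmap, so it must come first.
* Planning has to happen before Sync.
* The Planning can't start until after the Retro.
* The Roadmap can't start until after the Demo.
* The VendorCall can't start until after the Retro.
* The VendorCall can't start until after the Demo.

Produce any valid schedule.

VendorCall=3pm, Demo=1pm, Planning=3pm, Retro=2pm, Roadmap=4pm, Sync=4pm

Checking: Retro(2pm) before Planning(3pm); VendorCall(3pm) before Roadmap(4pm); Demo(1pm) before Retro(2pm); Demo(1pm) before VendorCall(3pm); Demo(1pm) before Roadmap(4pm); Retro(2pm) before VendorCall(3pm); Retro(2pm) before Sync(4pm); Planning(3pm) before Sync(4pm); max 2 per hour (cap 2).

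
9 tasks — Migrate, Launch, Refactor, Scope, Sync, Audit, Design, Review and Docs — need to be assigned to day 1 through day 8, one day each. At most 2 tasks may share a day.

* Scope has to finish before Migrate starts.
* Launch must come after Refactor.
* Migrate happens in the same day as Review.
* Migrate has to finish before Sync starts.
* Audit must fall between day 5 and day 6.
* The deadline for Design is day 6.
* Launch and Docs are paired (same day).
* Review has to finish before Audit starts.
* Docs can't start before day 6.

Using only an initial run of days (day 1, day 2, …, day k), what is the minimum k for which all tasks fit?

The precedence chain requires at least 3 distinct days.
With at most 2 per day and 9 tasks, at least 5 days are needed.
Docs can't be placed before day 6, so the schedule must run through at least day 6.
6 works (last occupied day: day 6): for example Migrate -> day 2; Docs -> day 6; Scope -> day 1; Refactor -> day 1; Sync -> day 3; Design -> day 3; Audit -> day 5; Launch -> day 6; Review -> day 2.

6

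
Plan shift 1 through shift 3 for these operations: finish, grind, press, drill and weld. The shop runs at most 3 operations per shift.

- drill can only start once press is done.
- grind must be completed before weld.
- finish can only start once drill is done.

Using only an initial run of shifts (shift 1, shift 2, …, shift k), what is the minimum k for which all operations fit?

The precedence chain requires at least 3 distinct shifts.
With at most 3 per shift and 5 operations, at least 2 shifts are needed.
3 works (last occupied shift: shift 3): for example finish -> shift 3, drill -> shift 2, press -> shift 1, grind -> shift 1, weld -> shift 2.

3 shifts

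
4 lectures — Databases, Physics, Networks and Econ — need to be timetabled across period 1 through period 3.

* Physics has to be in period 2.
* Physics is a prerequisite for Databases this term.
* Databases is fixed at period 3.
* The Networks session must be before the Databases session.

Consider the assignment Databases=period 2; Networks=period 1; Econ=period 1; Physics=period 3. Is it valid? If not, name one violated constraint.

No. Physics is a prerequisite for Databases this term is not satisfied.

Physics has to be in period 2 — violated.
The Networks session must be before the Databases session — holds.
Physics is a prerequisite for Databases this term — violated.
Databases is fixed at period 3 — violated.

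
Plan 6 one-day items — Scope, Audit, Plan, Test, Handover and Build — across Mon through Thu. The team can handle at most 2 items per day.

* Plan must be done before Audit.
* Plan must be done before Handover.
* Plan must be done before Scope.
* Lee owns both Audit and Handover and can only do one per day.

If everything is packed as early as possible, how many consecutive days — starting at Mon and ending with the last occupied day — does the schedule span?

The precedence chain requires at least 2 distinct days.
With at most 2 per day and 6 tasks, at least 3 days are needed.
3 works (last occupied day: Wed): for example Handover -> Wed; Test -> Mon; Audit -> Tue; Plan -> Mon; Scope -> Tue; Build -> Wed.

3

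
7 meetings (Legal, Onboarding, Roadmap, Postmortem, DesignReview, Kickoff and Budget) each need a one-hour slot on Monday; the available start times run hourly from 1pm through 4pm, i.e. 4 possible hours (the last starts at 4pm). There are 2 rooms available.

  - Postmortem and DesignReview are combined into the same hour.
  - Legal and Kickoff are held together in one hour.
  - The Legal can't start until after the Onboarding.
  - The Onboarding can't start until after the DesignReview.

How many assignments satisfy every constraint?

12

Splitting on Legal: it can be 3pm (3), 4pm (9). Listing each branch's schedules as (Onboarding, Roadmap, Postmortem, DesignReview, Kickoff, Budget):
Legal=3pm: (2pm,2pm,1pm,1pm,3pm,4pm) (2pm,4pm,1pm,1pm,3pm,2pm) (2pm,4pm,1pm,1pm,3pm,4pm) — 3.
Legal=4pm: (2pm,2pm,1pm,1pm,4pm,3pm) (2pm,3pm,1pm,1pm,4pm,2pm) (2pm,3pm,1pm,1pm,4pm,3pm) (3pm,1pm,2pm,2pm,4pm,1pm) (3pm,1pm,2pm,2pm,4pm,3pm) (3pm,2pm,1pm,1pm,4pm,2pm) (3pm,2pm,1pm,1pm,4pm,3pm) (3pm,3pm,1pm,1pm,4pm,2pm) (3pm,3pm,2pm,2pm,4pm,1pm) — 9.
Summing: 3 + 9 = 12.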